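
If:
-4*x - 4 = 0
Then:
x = -1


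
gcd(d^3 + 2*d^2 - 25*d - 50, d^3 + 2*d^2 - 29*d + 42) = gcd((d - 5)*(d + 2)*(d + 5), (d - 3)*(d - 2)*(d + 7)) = 1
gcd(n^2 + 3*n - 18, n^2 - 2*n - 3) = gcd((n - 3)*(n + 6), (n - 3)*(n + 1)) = n - 3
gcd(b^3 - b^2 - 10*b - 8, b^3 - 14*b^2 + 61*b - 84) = b - 4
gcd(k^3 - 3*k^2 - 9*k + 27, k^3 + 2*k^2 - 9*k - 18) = k^2 - 9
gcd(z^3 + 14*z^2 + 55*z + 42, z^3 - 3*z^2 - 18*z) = 1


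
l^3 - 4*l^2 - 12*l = l*(l - 6)*(l + 2)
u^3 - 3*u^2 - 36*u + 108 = (u - 6)*(u - 3)*(u + 6)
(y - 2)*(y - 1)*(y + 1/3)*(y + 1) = y^4 - 5*y^3/3 - 5*y^2/3 + 5*y/3 + 2/3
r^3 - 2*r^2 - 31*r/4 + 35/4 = (r - 7/2)*(r - 1)*(r + 5/2)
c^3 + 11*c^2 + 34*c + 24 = (c + 1)*(c + 4)*(c + 6)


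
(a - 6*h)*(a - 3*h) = a^2 - 9*a*h + 18*h^2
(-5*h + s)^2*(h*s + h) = 25*h^3*s + 25*h^3 - 10*h^2*s^2 - 10*h^2*s + h*s^3 + h*s^2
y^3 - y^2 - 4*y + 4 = (y - 2)*(y - 1)*(y + 2)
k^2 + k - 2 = (k - 1)*(k + 2)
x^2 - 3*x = x*(x - 3)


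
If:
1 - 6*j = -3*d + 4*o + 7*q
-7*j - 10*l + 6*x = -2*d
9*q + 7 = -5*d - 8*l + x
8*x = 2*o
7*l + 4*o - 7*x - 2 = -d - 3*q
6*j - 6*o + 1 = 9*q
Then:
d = -154/8487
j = 14/123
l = 1291/8487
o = 1480/943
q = -2431/2829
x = 370/943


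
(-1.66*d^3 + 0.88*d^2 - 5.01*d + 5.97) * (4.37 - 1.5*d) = 2.49*d^4 - 8.5742*d^3 + 11.3606*d^2 - 30.8487*d + 26.0889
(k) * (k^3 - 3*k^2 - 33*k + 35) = k^4 - 3*k^3 - 33*k^2 + 35*k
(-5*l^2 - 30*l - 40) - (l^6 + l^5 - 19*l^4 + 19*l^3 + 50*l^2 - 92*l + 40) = -l^6 - l^5 + 19*l^4 - 19*l^3 - 55*l^2 + 62*l - 80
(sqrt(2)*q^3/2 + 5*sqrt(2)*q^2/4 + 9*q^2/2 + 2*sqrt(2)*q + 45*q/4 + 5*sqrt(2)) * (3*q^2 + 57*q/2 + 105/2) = 3*sqrt(2)*q^5/2 + 27*q^4/2 + 18*sqrt(2)*q^4 + 543*sqrt(2)*q^3/8 + 162*q^3 + 1101*sqrt(2)*q^2/8 + 4455*q^2/8 + 495*sqrt(2)*q/2 + 4725*q/8 + 525*sqrt(2)/2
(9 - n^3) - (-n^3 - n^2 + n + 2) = n^2 - n + 7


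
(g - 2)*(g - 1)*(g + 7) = g^3 + 4*g^2 - 19*g + 14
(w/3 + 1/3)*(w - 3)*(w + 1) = w^3/3 - w^2/3 - 5*w/3 - 1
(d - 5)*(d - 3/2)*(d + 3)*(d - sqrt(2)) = d^4 - 7*d^3/2 - sqrt(2)*d^3 - 12*d^2 + 7*sqrt(2)*d^2/2 + 12*sqrt(2)*d + 45*d/2 - 45*sqrt(2)/2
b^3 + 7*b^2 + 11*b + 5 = (b + 1)^2*(b + 5)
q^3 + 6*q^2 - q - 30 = (q - 2)*(q + 3)*(q + 5)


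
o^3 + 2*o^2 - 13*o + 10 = (o - 2)*(o - 1)*(o + 5)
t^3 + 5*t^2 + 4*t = t*(t + 1)*(t + 4)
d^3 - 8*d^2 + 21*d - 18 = (d - 3)^2*(d - 2)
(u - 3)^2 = u^2 - 6*u + 9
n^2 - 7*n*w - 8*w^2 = (n - 8*w)*(n + w)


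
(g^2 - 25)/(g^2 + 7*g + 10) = (g - 5)/(g + 2)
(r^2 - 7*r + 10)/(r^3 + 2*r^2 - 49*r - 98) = (r^2 - 7*r + 10)/(r^3 + 2*r^2 - 49*r - 98)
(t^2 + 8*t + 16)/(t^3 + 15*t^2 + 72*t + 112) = 1/(t + 7)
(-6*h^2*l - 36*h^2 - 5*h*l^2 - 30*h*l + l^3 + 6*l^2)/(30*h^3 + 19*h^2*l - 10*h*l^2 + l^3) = (-l - 6)/(5*h - l)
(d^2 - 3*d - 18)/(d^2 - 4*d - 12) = (d + 3)/(d + 2)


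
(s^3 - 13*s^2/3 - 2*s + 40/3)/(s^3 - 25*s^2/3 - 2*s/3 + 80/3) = (s - 4)/(s - 8)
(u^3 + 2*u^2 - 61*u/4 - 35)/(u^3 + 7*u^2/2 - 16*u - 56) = (u + 5/2)/(u + 4)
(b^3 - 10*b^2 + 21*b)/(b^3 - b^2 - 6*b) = (b - 7)/(b + 2)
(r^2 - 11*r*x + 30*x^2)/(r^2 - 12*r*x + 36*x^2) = (-r + 5*x)/(-r + 6*x)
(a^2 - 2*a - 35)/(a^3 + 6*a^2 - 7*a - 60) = (a - 7)/(a^2 + a - 12)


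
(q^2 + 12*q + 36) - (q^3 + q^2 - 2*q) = -q^3 + 14*q + 36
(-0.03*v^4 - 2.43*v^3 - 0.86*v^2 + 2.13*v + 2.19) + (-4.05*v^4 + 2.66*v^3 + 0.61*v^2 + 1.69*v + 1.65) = -4.08*v^4 + 0.23*v^3 - 0.25*v^2 + 3.82*v + 3.84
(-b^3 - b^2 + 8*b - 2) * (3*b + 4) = -3*b^4 - 7*b^3 + 20*b^2 + 26*b - 8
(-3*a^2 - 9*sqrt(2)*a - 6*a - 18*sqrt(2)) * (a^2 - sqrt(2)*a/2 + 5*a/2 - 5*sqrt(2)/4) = -3*a^4 - 27*a^3/2 - 15*sqrt(2)*a^3/2 - 135*sqrt(2)*a^2/4 - 6*a^2 - 75*sqrt(2)*a/2 + 81*a/2 + 45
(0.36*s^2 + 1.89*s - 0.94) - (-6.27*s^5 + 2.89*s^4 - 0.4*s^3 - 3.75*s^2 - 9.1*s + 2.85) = 6.27*s^5 - 2.89*s^4 + 0.4*s^3 + 4.11*s^2 + 10.99*s - 3.79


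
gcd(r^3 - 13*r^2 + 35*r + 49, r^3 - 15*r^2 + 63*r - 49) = r^2 - 14*r + 49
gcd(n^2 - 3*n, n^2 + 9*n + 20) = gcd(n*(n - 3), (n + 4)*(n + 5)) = 1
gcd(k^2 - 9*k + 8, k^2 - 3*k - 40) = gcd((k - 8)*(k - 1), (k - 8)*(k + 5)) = k - 8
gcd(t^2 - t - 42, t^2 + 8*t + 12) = t + 6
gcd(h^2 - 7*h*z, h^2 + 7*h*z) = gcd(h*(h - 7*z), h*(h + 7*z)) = h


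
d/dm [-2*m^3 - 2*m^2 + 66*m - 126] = -6*m^2 - 4*m + 66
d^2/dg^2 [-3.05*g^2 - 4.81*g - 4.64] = -6.10000000000000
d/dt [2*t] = 2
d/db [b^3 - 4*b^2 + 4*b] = 3*b^2 - 8*b + 4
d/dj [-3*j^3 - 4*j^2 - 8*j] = -9*j^2 - 8*j - 8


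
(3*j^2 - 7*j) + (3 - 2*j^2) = j^2 - 7*j + 3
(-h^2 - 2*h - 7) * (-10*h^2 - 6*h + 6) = 10*h^4 + 26*h^3 + 76*h^2 + 30*h - 42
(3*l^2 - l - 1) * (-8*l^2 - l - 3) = -24*l^4 + 5*l^3 + 4*l + 3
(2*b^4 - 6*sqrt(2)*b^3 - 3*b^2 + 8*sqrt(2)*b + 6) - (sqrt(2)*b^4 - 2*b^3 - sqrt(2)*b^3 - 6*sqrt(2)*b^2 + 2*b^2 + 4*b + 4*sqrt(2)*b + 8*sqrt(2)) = -sqrt(2)*b^4 + 2*b^4 - 5*sqrt(2)*b^3 + 2*b^3 - 5*b^2 + 6*sqrt(2)*b^2 - 4*b + 4*sqrt(2)*b - 8*sqrt(2) + 6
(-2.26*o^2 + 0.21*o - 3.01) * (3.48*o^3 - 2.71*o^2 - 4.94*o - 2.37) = -7.8648*o^5 + 6.8554*o^4 + 0.120500000000002*o^3 + 12.4759*o^2 + 14.3717*o + 7.1337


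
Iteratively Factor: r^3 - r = (r)*(r^2 - 1) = r*(r + 1)*(r - 1)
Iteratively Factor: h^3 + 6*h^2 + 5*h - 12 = (h + 3)*(h^2 + 3*h - 4) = (h + 3)*(h + 4)*(h - 1)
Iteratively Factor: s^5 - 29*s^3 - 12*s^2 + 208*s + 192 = (s - 4)*(s^4 + 4*s^3 - 13*s^2 - 64*s - 48) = (s - 4)^2*(s^3 + 8*s^2 + 19*s + 12) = (s - 4)^2*(s + 3)*(s^2 + 5*s + 4) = (s - 4)^2*(s + 3)*(s + 4)*(s + 1)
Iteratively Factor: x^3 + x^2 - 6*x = (x + 3)*(x^2 - 2*x) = (x - 2)*(x + 3)*(x)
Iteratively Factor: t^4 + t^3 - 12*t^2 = (t)*(t^3 + t^2 - 12*t) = t*(t + 4)*(t^2 - 3*t) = t*(t - 3)*(t + 4)*(t)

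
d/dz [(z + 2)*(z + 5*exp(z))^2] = (z + 5*exp(z))*(z + 2*(z + 2)*(5*exp(z) + 1) + 5*exp(z))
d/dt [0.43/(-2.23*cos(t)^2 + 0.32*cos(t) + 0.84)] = (0.1376 - 1.9178*cos(t))*sin(t)/(-2.23*cos(t)^2 + 0.32*cos(t) + 0.84)^2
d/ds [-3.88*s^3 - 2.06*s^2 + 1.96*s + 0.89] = -11.64*s^2 - 4.12*s + 1.96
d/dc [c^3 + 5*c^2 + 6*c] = 3*c^2 + 10*c + 6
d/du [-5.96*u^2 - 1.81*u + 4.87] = -11.92*u - 1.81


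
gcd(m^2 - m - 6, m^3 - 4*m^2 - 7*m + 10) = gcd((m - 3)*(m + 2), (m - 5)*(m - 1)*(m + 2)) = m + 2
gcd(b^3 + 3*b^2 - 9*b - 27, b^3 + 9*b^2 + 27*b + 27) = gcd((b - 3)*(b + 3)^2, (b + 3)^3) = b^2 + 6*b + 9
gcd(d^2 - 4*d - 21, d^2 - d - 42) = d - 7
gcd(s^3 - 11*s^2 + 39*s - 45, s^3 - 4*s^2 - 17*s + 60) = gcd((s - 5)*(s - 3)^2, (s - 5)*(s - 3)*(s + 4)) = s^2 - 8*s + 15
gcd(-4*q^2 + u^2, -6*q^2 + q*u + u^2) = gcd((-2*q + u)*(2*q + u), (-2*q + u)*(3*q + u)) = 2*q - u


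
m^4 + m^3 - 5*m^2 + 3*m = m*(m - 1)^2*(m + 3)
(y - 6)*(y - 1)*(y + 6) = y^3 - y^2 - 36*y + 36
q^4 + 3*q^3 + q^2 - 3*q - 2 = (q - 1)*(q + 1)^2*(q + 2)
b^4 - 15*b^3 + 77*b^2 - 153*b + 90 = (b - 6)*(b - 5)*(b - 3)*(b - 1)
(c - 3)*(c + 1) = c^2 - 2*c - 3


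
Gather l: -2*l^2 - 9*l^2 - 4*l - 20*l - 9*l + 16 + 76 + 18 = -11*l^2 - 33*l + 110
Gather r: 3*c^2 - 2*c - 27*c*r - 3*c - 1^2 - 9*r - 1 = 3*c^2 - 5*c + r*(-27*c - 9) - 2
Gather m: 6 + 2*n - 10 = 2*n - 4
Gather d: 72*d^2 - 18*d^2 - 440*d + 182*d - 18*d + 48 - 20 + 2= 54*d^2 - 276*d + 30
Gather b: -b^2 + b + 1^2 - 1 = -b^2 + b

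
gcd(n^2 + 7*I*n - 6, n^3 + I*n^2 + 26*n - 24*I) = n + 6*I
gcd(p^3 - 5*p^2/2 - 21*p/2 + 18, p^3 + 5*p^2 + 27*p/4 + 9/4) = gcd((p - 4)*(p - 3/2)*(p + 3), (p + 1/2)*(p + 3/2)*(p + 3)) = p + 3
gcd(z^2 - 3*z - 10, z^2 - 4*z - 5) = z - 5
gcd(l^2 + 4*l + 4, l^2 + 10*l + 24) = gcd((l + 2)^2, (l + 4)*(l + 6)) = 1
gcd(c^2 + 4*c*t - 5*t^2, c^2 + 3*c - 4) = 1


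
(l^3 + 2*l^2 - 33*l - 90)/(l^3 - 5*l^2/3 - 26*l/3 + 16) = 3*(l^2 - l - 30)/(3*l^2 - 14*l + 16)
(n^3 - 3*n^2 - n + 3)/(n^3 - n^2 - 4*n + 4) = (n^2 - 2*n - 3)/(n^2 - 4)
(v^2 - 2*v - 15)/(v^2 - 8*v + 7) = (v^2 - 2*v - 15)/(v^2 - 8*v + 7)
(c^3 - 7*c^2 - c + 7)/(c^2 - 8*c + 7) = c + 1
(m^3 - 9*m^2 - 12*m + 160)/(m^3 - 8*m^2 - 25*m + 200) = (m + 4)/(m + 5)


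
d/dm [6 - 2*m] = -2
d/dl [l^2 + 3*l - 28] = 2*l + 3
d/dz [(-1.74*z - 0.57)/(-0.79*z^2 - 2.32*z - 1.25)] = (-1.3746*z^2 - 0.9006*z + 0.8526)/(0.6241*z^4 + 3.6656*z^3 + 7.3574*z^2 + 5.8*z + 1.5625)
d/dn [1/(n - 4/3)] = -9/(3*n - 4)^2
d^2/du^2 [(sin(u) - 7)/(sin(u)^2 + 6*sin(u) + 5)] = (-sin(u)^4 + 35*sin(u)^3 + 123*sin(u)^2 - 23*sin(u) - 494)/((sin(u) + 1)^2*(sin(u) + 5)^3)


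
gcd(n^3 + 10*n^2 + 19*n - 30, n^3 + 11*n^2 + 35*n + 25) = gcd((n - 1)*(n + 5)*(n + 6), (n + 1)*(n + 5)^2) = n + 5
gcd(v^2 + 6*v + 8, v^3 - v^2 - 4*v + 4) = v + 2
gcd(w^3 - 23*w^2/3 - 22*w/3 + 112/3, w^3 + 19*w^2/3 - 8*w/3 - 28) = w^2 + w/3 - 14/3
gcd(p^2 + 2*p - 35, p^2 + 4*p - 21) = p + 7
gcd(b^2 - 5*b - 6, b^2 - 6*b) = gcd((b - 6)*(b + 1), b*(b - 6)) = b - 6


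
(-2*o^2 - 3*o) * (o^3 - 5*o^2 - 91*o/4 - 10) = -2*o^5 + 7*o^4 + 121*o^3/2 + 353*o^2/4 + 30*o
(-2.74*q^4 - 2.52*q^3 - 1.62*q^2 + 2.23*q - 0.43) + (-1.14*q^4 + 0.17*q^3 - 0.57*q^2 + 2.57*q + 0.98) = -3.88*q^4 - 2.35*q^3 - 2.19*q^2 + 4.8*q + 0.55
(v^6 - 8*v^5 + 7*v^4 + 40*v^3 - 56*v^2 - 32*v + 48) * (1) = v^6 - 8*v^5 + 7*v^4 + 40*v^3 - 56*v^2 - 32*v + 48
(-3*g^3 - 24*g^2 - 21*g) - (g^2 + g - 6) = -3*g^3 - 25*g^2 - 22*g + 6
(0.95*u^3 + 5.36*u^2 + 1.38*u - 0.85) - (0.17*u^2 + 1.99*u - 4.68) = 0.95*u^3 + 5.19*u^2 - 0.61*u + 3.83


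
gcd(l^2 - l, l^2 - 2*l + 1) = l - 1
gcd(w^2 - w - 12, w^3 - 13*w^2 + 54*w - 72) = w - 4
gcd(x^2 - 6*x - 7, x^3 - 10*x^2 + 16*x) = 1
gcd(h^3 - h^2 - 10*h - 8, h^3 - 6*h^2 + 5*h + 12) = h^2 - 3*h - 4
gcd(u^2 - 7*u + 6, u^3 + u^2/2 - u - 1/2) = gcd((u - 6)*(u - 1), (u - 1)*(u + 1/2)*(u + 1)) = u - 1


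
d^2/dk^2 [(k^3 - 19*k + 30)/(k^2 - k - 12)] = 12*(-k^3 + 21*k^2 - 57*k + 103)/(k^6 - 3*k^5 - 33*k^4 + 71*k^3 + 396*k^2 - 432*k - 1728)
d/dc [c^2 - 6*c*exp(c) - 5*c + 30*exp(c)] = -6*c*exp(c) + 2*c + 24*exp(c) - 5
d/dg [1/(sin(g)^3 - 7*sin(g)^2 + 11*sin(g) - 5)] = (11 - 3*sin(g))*cos(g)/((sin(g) - 5)^2*(sin(g) - 1)^3)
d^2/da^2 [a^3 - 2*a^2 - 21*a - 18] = 6*a - 4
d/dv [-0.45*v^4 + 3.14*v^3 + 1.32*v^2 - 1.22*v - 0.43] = -1.8*v^3 + 9.42*v^2 + 2.64*v - 1.22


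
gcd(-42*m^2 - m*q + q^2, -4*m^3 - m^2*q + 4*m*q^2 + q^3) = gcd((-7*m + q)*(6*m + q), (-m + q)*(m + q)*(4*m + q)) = 1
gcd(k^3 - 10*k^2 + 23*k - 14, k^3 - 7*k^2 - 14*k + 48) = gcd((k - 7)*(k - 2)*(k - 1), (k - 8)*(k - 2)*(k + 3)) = k - 2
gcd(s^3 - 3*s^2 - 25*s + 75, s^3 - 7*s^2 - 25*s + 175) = s^2 - 25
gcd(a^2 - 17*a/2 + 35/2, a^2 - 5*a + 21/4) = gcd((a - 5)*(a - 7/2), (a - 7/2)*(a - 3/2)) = a - 7/2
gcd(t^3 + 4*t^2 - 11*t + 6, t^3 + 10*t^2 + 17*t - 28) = t - 1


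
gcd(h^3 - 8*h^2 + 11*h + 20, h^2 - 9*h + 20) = h^2 - 9*h + 20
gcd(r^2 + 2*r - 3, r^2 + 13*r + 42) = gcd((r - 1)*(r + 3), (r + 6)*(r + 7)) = 1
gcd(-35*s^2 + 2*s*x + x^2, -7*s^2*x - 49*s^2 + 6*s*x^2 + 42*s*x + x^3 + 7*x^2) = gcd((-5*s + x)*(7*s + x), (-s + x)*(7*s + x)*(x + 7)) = 7*s + x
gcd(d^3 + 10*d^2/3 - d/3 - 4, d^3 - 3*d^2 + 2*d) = d - 1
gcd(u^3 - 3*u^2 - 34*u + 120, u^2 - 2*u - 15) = u - 5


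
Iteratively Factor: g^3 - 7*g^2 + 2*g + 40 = (g - 4)*(g^2 - 3*g - 10) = (g - 4)*(g + 2)*(g - 5)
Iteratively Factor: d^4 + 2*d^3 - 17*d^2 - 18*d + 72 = (d + 4)*(d^3 - 2*d^2 - 9*d + 18) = (d - 3)*(d + 4)*(d^2 + d - 6) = (d - 3)*(d + 3)*(d + 4)*(d - 2)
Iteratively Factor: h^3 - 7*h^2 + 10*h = (h - 5)*(h^2 - 2*h) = (h - 5)*(h - 2)*(h)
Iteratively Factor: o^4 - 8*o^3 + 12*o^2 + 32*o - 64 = (o - 4)*(o^3 - 4*o^2 - 4*o + 16) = (o - 4)*(o + 2)*(o^2 - 6*o + 8) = (o - 4)*(o - 2)*(o + 2)*(o - 4)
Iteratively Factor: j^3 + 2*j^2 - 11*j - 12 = (j + 4)*(j^2 - 2*j - 3) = (j + 1)*(j + 4)*(j - 3)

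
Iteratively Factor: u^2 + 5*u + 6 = (u + 2)*(u + 3)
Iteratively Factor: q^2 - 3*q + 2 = (q - 1)*(q - 2)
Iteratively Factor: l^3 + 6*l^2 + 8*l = (l)*(l^2 + 6*l + 8) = l*(l + 4)*(l + 2)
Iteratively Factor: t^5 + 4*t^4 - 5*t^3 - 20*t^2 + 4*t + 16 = (t - 1)*(t^4 + 5*t^3 - 20*t - 16) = (t - 2)*(t - 1)*(t^3 + 7*t^2 + 14*t + 8) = (t - 2)*(t - 1)*(t + 1)*(t^2 + 6*t + 8) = (t - 2)*(t - 1)*(t + 1)*(t + 2)*(t + 4)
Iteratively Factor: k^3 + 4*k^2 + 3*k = (k)*(k^2 + 4*k + 3) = k*(k + 3)*(k + 1)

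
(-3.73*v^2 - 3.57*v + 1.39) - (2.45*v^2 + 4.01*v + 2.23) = -6.18*v^2 - 7.58*v - 0.84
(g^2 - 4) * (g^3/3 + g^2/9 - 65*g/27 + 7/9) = g^5/3 + g^4/9 - 101*g^3/27 + g^2/3 + 260*g/27 - 28/9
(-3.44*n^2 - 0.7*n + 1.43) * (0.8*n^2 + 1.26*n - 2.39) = -2.752*n^4 - 4.8944*n^3 + 8.4836*n^2 + 3.4748*n - 3.4177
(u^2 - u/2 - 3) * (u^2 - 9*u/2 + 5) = u^4 - 5*u^3 + 17*u^2/4 + 11*u - 15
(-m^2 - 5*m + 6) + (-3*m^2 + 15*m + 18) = -4*m^2 + 10*m + 24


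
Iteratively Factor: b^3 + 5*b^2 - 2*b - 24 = (b + 3)*(b^2 + 2*b - 8) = (b + 3)*(b + 4)*(b - 2)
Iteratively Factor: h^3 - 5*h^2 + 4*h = (h - 1)*(h^2 - 4*h) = h*(h - 1)*(h - 4)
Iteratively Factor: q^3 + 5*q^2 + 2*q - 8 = (q - 1)*(q^2 + 6*q + 8) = (q - 1)*(q + 4)*(q + 2)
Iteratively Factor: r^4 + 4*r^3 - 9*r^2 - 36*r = (r - 3)*(r^3 + 7*r^2 + 12*r) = (r - 3)*(r + 3)*(r^2 + 4*r) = r*(r - 3)*(r + 3)*(r + 4)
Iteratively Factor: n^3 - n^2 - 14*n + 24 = (n - 3)*(n^2 + 2*n - 8) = (n - 3)*(n + 4)*(n - 2)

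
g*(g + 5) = g^2 + 5*g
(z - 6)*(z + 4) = z^2 - 2*z - 24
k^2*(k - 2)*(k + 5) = k^4 + 3*k^3 - 10*k^2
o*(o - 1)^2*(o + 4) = o^4 + 2*o^3 - 7*o^2 + 4*o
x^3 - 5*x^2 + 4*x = x*(x - 4)*(x - 1)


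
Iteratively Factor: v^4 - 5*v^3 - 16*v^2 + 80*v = (v)*(v^3 - 5*v^2 - 16*v + 80) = v*(v + 4)*(v^2 - 9*v + 20) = v*(v - 5)*(v + 4)*(v - 4)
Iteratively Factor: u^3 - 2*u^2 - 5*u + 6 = (u - 3)*(u^2 + u - 2) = (u - 3)*(u + 2)*(u - 1)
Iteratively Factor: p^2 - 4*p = (p - 4)*(p)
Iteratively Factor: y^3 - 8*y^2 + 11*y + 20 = (y - 4)*(y^2 - 4*y - 5) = (y - 4)*(y + 1)*(y - 5)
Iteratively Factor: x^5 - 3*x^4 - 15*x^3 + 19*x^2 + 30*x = (x + 1)*(x^4 - 4*x^3 - 11*x^2 + 30*x) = (x + 1)*(x + 3)*(x^3 - 7*x^2 + 10*x) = (x - 2)*(x + 1)*(x + 3)*(x^2 - 5*x) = x*(x - 2)*(x + 1)*(x + 3)*(x - 5)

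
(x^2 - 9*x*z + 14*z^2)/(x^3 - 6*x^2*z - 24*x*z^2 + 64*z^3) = (x - 7*z)/(x^2 - 4*x*z - 32*z^2)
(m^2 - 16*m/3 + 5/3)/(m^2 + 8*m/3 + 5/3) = (3*m^2 - 16*m + 5)/(3*m^2 + 8*m + 5)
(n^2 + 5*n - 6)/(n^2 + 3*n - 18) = (n - 1)/(n - 3)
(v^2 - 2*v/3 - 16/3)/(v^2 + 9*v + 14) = (v - 8/3)/(v + 7)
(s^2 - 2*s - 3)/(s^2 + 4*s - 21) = (s + 1)/(s + 7)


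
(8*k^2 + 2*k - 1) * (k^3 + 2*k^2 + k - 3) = 8*k^5 + 18*k^4 + 11*k^3 - 24*k^2 - 7*k + 3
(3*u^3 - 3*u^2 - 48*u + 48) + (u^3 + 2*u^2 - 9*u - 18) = 4*u^3 - u^2 - 57*u + 30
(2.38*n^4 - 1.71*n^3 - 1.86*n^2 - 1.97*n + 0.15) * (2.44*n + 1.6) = 5.8072*n^5 - 0.3644*n^4 - 7.2744*n^3 - 7.7828*n^2 - 2.786*n + 0.24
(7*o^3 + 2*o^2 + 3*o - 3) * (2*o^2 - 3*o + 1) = 14*o^5 - 17*o^4 + 7*o^3 - 13*o^2 + 12*o - 3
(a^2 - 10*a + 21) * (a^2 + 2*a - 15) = a^4 - 8*a^3 - 14*a^2 + 192*a - 315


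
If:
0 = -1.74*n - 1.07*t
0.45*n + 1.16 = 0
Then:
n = -2.58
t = 4.19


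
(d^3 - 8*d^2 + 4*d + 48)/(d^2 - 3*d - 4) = (d^2 - 4*d - 12)/(d + 1)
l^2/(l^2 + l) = l/(l + 1)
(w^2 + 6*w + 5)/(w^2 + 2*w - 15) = (w + 1)/(w - 3)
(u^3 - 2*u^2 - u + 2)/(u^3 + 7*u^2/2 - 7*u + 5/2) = 2*(u^2 - u - 2)/(2*u^2 + 9*u - 5)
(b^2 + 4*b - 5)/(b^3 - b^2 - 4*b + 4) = (b + 5)/(b^2 - 4)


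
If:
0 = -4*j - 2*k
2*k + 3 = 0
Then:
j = 3/4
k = -3/2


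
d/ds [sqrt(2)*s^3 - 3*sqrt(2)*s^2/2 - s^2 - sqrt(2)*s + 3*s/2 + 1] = 3*sqrt(2)*s^2 - 3*sqrt(2)*s - 2*s - sqrt(2) + 3/2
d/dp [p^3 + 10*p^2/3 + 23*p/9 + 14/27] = 3*p^2 + 20*p/3 + 23/9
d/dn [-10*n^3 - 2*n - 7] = -30*n^2 - 2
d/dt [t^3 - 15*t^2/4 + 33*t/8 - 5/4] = 3*t^2 - 15*t/2 + 33/8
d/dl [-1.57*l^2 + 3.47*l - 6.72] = 3.47 - 3.14*l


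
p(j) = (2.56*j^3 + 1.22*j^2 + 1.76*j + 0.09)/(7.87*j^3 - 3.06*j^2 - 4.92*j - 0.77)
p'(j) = (-23.61*j^2 + 6.12*j + 4.92)*(2.56*j^3 + 1.22*j^2 + 1.76*j + 0.09)/(7.87*j^3 - 3.06*j^2 - 4.92*j - 0.77)^2 + (7.68*j^2 + 2.44*j + 1.76)/(7.87*j^3 - 3.06*j^2 - 4.92*j - 0.77) = (-17.435*j^4 - 52.8928*j^3 - 8.6553*j^2 - 1.328*j - 0.9124)/(61.9369*j^6 - 48.1644*j^5 - 68.0772*j^4 + 17.9906*j^3 + 28.9188*j^2 + 7.5768*j + 0.5929)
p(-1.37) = 0.33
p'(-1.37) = 0.15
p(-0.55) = 3.13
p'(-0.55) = 49.26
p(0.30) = -0.35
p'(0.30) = -0.69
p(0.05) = -0.18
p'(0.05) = -0.96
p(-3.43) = 0.28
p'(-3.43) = -0.00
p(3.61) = 0.46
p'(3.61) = -0.06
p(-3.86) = 0.28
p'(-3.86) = -0.00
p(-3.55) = 0.28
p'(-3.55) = -0.00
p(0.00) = -0.12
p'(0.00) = -1.54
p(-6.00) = 0.29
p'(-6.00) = -0.00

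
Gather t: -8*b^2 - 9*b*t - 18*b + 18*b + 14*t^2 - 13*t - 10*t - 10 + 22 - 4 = -8*b^2 + 14*t^2 + t*(-9*b - 23) + 8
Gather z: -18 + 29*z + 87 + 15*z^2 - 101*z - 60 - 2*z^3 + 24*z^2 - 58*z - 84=-2*z^3 + 39*z^2 - 130*z - 75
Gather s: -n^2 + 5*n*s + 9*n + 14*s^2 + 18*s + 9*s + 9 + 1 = -n^2 + 9*n + 14*s^2 + s*(5*n + 27) + 10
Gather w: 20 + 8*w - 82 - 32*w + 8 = -24*w - 54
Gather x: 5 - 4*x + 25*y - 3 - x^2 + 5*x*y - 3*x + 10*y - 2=-x^2 + x*(5*y - 7) + 35*y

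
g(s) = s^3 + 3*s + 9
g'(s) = 3*s^2 + 3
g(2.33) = 28.64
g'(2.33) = 19.29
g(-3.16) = -32.03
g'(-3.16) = 32.96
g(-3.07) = -29.14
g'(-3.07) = 31.27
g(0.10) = 9.30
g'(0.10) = 3.03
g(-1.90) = -3.56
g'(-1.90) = 13.83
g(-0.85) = 5.84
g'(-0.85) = 5.17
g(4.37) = 105.56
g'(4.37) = 60.29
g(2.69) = 36.54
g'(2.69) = 24.71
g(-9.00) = -747.00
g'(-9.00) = 246.00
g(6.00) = 243.00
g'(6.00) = 111.00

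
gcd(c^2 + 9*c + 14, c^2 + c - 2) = c + 2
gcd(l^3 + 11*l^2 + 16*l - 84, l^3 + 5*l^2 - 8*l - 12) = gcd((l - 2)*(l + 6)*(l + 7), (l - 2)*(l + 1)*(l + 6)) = l^2 + 4*l - 12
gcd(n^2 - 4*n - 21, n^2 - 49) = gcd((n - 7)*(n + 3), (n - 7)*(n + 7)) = n - 7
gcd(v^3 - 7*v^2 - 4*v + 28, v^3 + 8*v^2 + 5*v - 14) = v + 2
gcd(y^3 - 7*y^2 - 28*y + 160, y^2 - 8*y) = y - 8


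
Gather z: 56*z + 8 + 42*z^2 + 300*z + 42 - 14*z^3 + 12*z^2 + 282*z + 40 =-14*z^3 + 54*z^2 + 638*z + 90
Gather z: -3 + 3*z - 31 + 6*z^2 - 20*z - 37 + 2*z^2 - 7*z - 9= 8*z^2 - 24*z - 80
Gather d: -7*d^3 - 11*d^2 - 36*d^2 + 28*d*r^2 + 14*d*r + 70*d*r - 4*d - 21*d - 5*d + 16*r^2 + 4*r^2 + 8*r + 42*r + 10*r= -7*d^3 - 47*d^2 + d*(28*r^2 + 84*r - 30) + 20*r^2 + 60*r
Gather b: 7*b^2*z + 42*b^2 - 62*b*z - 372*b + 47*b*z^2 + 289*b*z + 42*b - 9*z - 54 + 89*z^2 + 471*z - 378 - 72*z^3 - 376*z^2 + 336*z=b^2*(7*z + 42) + b*(47*z^2 + 227*z - 330) - 72*z^3 - 287*z^2 + 798*z - 432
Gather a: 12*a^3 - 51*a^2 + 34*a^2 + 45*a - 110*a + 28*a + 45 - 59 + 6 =12*a^3 - 17*a^2 - 37*a - 8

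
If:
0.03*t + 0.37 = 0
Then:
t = -12.33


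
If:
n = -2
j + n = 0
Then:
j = 2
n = -2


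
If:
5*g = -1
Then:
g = -1/5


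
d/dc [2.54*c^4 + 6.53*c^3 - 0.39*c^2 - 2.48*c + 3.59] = 10.16*c^3 + 19.59*c^2 - 0.78*c - 2.48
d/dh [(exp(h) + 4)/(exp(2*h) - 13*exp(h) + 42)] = (-(exp(h) + 4)*(2*exp(h) - 13) + exp(2*h) - 13*exp(h) + 42)*exp(h)/(exp(2*h) - 13*exp(h) + 42)^2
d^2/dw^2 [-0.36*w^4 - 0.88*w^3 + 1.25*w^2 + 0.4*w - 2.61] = -4.32*w^2 - 5.28*w + 2.5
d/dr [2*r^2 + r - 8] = 4*r + 1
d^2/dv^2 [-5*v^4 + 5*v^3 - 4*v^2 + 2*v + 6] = -60*v^2 + 30*v - 8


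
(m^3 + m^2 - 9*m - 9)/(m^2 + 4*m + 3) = m - 3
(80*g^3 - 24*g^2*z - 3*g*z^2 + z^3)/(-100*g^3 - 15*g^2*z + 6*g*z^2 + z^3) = (-4*g + z)/(5*g + z)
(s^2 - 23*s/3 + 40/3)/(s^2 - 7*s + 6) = (3*s^2 - 23*s + 40)/(3*(s^2 - 7*s + 6))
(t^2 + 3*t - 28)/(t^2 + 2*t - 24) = (t + 7)/(t + 6)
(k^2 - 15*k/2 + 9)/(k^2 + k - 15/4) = 2*(k - 6)/(2*k + 5)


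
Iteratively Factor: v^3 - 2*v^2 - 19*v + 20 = (v + 4)*(v^2 - 6*v + 5) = (v - 1)*(v + 4)*(v - 5)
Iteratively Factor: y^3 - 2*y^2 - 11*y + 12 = (y - 1)*(y^2 - y - 12) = (y - 1)*(y + 3)*(y - 4)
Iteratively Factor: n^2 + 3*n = (n)*(n + 3)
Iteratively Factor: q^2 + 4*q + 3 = (q + 1)*(q + 3)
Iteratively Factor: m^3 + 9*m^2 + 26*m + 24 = (m + 2)*(m^2 + 7*m + 12) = (m + 2)*(m + 4)*(m + 3)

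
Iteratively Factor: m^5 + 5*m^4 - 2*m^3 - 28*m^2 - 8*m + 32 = (m + 2)*(m^4 + 3*m^3 - 8*m^2 - 12*m + 16) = (m - 1)*(m + 2)*(m^3 + 4*m^2 - 4*m - 16) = (m - 1)*(m + 2)*(m + 4)*(m^2 - 4) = (m - 1)*(m + 2)^2*(m + 4)*(m - 2)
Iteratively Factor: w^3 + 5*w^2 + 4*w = (w + 1)*(w^2 + 4*w) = w*(w + 1)*(w + 4)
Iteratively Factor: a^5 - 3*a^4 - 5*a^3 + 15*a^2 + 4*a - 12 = (a - 2)*(a^4 - a^3 - 7*a^2 + a + 6) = (a - 3)*(a - 2)*(a^3 + 2*a^2 - a - 2) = (a - 3)*(a - 2)*(a - 1)*(a^2 + 3*a + 2) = (a - 3)*(a - 2)*(a - 1)*(a + 2)*(a + 1)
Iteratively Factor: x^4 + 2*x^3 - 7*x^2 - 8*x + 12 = (x + 3)*(x^3 - x^2 - 4*x + 4) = (x + 2)*(x + 3)*(x^2 - 3*x + 2) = (x - 1)*(x + 2)*(x + 3)*(x - 2)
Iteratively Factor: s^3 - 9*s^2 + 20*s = (s - 5)*(s^2 - 4*s) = s*(s - 5)*(s - 4)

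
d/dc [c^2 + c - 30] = 2*c + 1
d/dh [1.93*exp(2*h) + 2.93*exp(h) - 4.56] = (3.86*exp(h) + 2.93)*exp(h)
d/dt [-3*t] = -3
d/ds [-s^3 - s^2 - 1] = s*(-3*s - 2)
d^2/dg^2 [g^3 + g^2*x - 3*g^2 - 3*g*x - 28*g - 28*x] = 6*g + 2*x - 6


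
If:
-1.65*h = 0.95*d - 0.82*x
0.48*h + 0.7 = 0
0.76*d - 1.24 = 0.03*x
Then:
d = 1.59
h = -1.46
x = -1.09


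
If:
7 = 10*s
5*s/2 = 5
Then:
No Solution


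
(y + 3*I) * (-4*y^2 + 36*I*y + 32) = -4*y^3 + 24*I*y^2 - 76*y + 96*I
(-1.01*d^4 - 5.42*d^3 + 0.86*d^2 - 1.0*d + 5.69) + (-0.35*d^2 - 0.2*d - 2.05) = -1.01*d^4 - 5.42*d^3 + 0.51*d^2 - 1.2*d + 3.64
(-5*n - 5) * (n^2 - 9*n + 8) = -5*n^3 + 40*n^2 + 5*n - 40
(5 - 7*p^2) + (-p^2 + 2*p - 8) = -8*p^2 + 2*p - 3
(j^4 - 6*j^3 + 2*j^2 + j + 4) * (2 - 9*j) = -9*j^5 + 56*j^4 - 30*j^3 - 5*j^2 - 34*j + 8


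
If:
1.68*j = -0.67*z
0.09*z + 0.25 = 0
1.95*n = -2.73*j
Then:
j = 1.11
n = -1.55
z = -2.78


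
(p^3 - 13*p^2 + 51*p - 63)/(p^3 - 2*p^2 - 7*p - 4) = (-p^3 + 13*p^2 - 51*p + 63)/(-p^3 + 2*p^2 + 7*p + 4)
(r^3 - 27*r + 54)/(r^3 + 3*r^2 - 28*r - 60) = (r^2 - 6*r + 9)/(r^2 - 3*r - 10)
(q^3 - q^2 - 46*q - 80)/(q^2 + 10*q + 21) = (q^3 - q^2 - 46*q - 80)/(q^2 + 10*q + 21)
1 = 1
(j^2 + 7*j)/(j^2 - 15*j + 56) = j*(j + 7)/(j^2 - 15*j + 56)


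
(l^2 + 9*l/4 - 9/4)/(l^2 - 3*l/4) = (l + 3)/l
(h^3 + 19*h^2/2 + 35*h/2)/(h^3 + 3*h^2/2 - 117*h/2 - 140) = h/(h - 8)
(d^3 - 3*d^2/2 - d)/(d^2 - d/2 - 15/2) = d*(-2*d^2 + 3*d + 2)/(-2*d^2 + d + 15)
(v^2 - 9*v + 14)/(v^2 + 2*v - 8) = (v - 7)/(v + 4)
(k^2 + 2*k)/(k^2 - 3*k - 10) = k/(k - 5)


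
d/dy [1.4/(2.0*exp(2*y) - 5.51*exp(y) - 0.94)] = (7.714 - 5.6*exp(y))*exp(y)/(-2.0*exp(2*y) + 5.51*exp(y) + 0.94)^2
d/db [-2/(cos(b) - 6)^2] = -4*sin(b)/(cos(b) - 6)^3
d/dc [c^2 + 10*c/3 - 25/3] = 2*c + 10/3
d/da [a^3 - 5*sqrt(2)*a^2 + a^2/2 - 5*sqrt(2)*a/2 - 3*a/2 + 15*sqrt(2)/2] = 3*a^2 - 10*sqrt(2)*a + a - 5*sqrt(2)/2 - 3/2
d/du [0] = 0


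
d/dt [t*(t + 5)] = 2*t + 5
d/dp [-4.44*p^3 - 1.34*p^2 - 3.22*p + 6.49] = -13.32*p^2 - 2.68*p - 3.22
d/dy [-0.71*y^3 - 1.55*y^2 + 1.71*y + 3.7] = -2.13*y^2 - 3.1*y + 1.71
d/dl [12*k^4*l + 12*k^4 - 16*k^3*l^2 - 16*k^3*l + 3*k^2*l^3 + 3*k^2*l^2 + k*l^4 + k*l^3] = k*(12*k^3 - 32*k^2*l - 16*k^2 + 9*k*l^2 + 6*k*l + 4*l^3 + 3*l^2)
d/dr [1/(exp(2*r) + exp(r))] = (-2*exp(r) - 1)*exp(-r)/(exp(r) + 1)^2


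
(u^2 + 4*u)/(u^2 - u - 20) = u/(u - 5)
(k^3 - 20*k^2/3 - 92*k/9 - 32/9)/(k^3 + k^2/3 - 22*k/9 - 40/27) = 3*(3*k^2 - 22*k - 16)/(9*k^2 - 3*k - 20)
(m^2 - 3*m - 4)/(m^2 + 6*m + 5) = (m - 4)/(m + 5)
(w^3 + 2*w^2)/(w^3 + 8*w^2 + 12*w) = w/(w + 6)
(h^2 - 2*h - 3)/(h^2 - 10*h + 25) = (h^2 - 2*h - 3)/(h^2 - 10*h + 25)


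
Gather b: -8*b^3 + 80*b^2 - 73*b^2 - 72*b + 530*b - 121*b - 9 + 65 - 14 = -8*b^3 + 7*b^2 + 337*b + 42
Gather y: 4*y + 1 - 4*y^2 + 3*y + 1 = -4*y^2 + 7*y + 2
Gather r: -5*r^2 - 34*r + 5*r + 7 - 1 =-5*r^2 - 29*r + 6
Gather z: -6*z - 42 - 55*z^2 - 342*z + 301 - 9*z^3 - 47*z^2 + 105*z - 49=-9*z^3 - 102*z^2 - 243*z + 210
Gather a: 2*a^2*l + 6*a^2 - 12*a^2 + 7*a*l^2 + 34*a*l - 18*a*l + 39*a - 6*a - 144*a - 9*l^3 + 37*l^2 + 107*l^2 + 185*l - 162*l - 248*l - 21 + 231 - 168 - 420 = a^2*(2*l - 6) + a*(7*l^2 + 16*l - 111) - 9*l^3 + 144*l^2 - 225*l - 378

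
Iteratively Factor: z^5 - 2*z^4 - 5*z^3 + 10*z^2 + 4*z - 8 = (z + 2)*(z^4 - 4*z^3 + 3*z^2 + 4*z - 4) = (z - 1)*(z + 2)*(z^3 - 3*z^2 + 4) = (z - 2)*(z - 1)*(z + 2)*(z^2 - z - 2) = (z - 2)^2*(z - 1)*(z + 2)*(z + 1)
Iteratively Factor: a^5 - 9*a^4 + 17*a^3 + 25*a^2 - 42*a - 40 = (a - 2)*(a^4 - 7*a^3 + 3*a^2 + 31*a + 20) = (a - 5)*(a - 2)*(a^3 - 2*a^2 - 7*a - 4) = (a - 5)*(a - 2)*(a + 1)*(a^2 - 3*a - 4) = (a - 5)*(a - 4)*(a - 2)*(a + 1)*(a + 1)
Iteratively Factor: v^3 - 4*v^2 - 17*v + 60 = (v - 3)*(v^2 - v - 20) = (v - 5)*(v - 3)*(v + 4)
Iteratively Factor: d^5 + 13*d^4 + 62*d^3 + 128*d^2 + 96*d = (d)*(d^4 + 13*d^3 + 62*d^2 + 128*d + 96) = d*(d + 3)*(d^3 + 10*d^2 + 32*d + 32) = d*(d + 2)*(d + 3)*(d^2 + 8*d + 16) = d*(d + 2)*(d + 3)*(d + 4)*(d + 4)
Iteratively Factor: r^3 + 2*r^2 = (r + 2)*(r^2) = r*(r + 2)*(r)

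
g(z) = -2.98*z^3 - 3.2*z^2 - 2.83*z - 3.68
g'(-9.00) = -669.37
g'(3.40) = -127.94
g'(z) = -8.94*z^2 - 6.4*z - 2.83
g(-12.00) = 4718.92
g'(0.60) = -9.89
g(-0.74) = -2.13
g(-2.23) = 19.76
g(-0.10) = -3.43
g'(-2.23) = -33.02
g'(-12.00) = -1213.39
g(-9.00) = 1935.01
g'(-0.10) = -2.28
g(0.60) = -7.17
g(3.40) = -167.42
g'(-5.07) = -200.18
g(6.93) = -1168.75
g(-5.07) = 316.78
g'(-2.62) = -47.43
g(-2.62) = 35.36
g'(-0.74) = -2.99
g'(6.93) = -476.52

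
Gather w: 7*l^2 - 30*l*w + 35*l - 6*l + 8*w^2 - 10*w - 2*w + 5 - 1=7*l^2 + 29*l + 8*w^2 + w*(-30*l - 12) + 4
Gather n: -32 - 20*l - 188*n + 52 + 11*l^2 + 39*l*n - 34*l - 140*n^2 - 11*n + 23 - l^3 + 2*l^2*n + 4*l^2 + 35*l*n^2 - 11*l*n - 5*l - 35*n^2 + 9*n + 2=-l^3 + 15*l^2 - 59*l + n^2*(35*l - 175) + n*(2*l^2 + 28*l - 190) + 45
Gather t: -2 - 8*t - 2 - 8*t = -16*t - 4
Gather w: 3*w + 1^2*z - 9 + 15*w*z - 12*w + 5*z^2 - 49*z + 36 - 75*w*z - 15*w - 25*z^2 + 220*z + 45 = w*(-60*z - 24) - 20*z^2 + 172*z + 72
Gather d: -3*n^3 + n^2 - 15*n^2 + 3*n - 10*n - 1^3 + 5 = -3*n^3 - 14*n^2 - 7*n + 4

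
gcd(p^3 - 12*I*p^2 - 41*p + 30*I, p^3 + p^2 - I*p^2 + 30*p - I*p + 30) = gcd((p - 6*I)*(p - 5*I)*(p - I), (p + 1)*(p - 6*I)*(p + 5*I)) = p - 6*I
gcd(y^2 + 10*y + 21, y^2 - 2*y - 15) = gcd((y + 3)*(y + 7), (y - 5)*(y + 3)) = y + 3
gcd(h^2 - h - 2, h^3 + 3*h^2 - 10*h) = h - 2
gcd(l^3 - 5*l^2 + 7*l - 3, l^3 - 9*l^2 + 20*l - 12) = l - 1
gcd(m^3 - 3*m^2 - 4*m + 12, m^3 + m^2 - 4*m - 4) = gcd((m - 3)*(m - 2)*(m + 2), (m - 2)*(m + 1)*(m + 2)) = m^2 - 4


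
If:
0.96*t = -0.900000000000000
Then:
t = -0.94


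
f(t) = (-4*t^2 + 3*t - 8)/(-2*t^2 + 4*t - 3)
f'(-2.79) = -0.04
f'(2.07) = -3.36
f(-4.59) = 1.67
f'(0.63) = 8.62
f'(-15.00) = -0.00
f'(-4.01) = -0.04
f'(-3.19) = -0.04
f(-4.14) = 1.65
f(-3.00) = 1.61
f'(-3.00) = -0.04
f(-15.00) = 1.86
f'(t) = (3 - 8*t)/(-2*t^2 + 4*t - 3) + (4*t - 4)*(-4*t^2 + 3*t - 8)/(-2*t^2 + 4*t - 3)^2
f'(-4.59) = -0.04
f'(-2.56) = -0.03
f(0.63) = 6.04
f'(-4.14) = -0.04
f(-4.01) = 1.65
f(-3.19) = 1.61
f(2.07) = 5.75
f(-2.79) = 1.60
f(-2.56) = 1.59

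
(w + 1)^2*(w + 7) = w^3 + 9*w^2 + 15*w + 7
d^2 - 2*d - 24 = (d - 6)*(d + 4)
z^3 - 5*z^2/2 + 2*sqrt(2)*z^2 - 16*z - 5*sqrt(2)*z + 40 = (z - 5/2)*(z - 2*sqrt(2))*(z + 4*sqrt(2))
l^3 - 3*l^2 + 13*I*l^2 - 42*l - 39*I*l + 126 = (l - 3)*(l + 6*I)*(l + 7*I)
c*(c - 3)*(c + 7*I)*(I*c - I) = I*c^4 - 7*c^3 - 4*I*c^3 + 28*c^2 + 3*I*c^2 - 21*c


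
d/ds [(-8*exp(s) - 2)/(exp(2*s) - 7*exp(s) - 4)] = (8*exp(2*s) + 4*exp(s) + 18)*exp(s)/(exp(4*s) - 14*exp(3*s) + 41*exp(2*s) + 56*exp(s) + 16)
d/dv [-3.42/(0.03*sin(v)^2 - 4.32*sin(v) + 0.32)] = (0.2052*sin(v) - 14.7744)*cos(v)/(0.03*sin(v)^2 - 4.32*sin(v) + 0.32)^2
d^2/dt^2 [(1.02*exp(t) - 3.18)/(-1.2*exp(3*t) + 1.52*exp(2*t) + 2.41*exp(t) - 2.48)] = (-5.87519999999999*exp(6*t) + 46.79424*exp(5*t) - 77.959488*exp(4*t) + 54.193392*exp(3*t) - 73.296144*exp(2*t) + 60.322734*exp(t) + 12.732816)*exp(t)/(1.728*exp(9*t) - 6.5664*exp(8*t) - 2.09376*exp(7*t) + 33.576832*exp(6*t) - 22.936152*exp(5*t) - 52.32852*exp(4*t) + 62.652335*exp(3*t) + 15.16644*exp(2*t) - 44.467392*exp(t) + 15.252992)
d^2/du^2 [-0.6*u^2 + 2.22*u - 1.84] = -1.20000000000000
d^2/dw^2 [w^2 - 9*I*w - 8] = 2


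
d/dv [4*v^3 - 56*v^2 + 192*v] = 12*v^2 - 112*v + 192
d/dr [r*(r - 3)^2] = 3*(r - 3)*(r - 1)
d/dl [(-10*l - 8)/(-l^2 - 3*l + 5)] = 2*(-5*l^2 - 8*l - 37)/(l^4 + 6*l^3 - l^2 - 30*l + 25)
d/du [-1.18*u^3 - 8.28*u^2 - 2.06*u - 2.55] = -3.54*u^2 - 16.56*u - 2.06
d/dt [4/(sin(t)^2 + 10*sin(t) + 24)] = -8*(sin(t) + 5)*cos(t)/(sin(t)^2 + 10*sin(t) + 24)^2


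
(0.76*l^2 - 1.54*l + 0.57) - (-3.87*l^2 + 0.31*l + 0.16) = 4.63*l^2 - 1.85*l + 0.41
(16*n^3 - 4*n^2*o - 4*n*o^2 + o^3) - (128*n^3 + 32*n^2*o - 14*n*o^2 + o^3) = -112*n^3 - 36*n^2*o + 10*n*o^2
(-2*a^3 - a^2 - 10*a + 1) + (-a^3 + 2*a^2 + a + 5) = -3*a^3 + a^2 - 9*a + 6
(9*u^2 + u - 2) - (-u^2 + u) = 10*u^2 - 2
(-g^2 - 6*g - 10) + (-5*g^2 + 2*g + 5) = -6*g^2 - 4*g - 5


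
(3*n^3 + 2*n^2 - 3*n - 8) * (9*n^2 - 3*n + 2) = 27*n^5 + 9*n^4 - 27*n^3 - 59*n^2 + 18*n - 16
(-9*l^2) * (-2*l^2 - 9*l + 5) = 18*l^4 + 81*l^3 - 45*l^2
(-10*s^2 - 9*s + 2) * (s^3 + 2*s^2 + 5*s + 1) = -10*s^5 - 29*s^4 - 66*s^3 - 51*s^2 + s + 2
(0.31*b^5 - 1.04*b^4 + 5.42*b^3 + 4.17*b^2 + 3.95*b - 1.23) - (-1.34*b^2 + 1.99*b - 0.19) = 0.31*b^5 - 1.04*b^4 + 5.42*b^3 + 5.51*b^2 + 1.96*b - 1.04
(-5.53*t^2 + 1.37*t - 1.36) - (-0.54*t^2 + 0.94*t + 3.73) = -4.99*t^2 + 0.43*t - 5.09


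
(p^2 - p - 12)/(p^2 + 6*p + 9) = (p - 4)/(p + 3)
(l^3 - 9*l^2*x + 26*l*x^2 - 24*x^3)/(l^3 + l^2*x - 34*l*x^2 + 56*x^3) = (l - 3*x)/(l + 7*x)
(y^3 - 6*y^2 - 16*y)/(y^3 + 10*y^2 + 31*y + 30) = y*(y - 8)/(y^2 + 8*y + 15)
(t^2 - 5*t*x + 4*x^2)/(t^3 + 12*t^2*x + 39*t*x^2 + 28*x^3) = (t^2 - 5*t*x + 4*x^2)/(t^3 + 12*t^2*x + 39*t*x^2 + 28*x^3)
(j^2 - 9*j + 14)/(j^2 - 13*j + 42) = (j - 2)/(j - 6)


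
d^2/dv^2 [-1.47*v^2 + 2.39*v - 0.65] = -2.94000000000000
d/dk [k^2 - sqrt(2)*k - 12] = 2*k - sqrt(2)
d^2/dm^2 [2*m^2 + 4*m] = 4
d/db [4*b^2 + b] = 8*b + 1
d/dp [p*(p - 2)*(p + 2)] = 3*p^2 - 4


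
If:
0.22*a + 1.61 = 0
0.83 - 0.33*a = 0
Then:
No Solution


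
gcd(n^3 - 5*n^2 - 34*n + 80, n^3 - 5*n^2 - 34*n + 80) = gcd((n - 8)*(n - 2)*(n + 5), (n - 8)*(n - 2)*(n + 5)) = n^3 - 5*n^2 - 34*n + 80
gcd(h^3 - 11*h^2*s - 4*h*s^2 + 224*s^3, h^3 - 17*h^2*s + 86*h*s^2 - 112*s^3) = h^2 - 15*h*s + 56*s^2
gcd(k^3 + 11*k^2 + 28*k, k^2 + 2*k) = k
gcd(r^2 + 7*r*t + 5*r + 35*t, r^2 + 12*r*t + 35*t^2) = r + 7*t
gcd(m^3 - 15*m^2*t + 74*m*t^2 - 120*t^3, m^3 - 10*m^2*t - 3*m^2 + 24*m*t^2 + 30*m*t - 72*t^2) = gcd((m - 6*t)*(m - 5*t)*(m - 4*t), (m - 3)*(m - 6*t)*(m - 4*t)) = m^2 - 10*m*t + 24*t^2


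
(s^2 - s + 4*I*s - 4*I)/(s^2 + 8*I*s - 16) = (s - 1)/(s + 4*I)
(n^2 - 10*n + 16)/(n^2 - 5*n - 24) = (n - 2)/(n + 3)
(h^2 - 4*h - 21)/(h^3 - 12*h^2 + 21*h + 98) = (h + 3)/(h^2 - 5*h - 14)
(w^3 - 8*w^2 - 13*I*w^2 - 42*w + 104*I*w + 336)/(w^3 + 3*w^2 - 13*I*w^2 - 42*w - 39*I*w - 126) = (w - 8)/(w + 3)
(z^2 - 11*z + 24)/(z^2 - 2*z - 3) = (z - 8)/(z + 1)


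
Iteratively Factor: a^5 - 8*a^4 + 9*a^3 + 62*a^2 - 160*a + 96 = (a + 3)*(a^4 - 11*a^3 + 42*a^2 - 64*a + 32) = (a - 4)*(a + 3)*(a^3 - 7*a^2 + 14*a - 8) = (a - 4)^2*(a + 3)*(a^2 - 3*a + 2) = (a - 4)^2*(a - 1)*(a + 3)*(a - 2)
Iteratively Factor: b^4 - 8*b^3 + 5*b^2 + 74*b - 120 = (b - 5)*(b^3 - 3*b^2 - 10*b + 24) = (b - 5)*(b - 2)*(b^2 - b - 12) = (b - 5)*(b - 4)*(b - 2)*(b + 3)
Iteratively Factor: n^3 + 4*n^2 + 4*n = (n)*(n^2 + 4*n + 4) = n*(n + 2)*(n + 2)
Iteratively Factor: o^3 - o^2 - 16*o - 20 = (o + 2)*(o^2 - 3*o - 10) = (o + 2)^2*(o - 5)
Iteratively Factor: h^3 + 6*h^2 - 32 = (h + 4)*(h^2 + 2*h - 8) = (h - 2)*(h + 4)*(h + 4)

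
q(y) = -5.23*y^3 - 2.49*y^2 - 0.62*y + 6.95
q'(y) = -15.69*y^2 - 4.98*y - 0.62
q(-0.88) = 9.13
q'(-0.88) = -8.39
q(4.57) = -547.06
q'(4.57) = -351.06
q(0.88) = 0.91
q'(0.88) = -17.15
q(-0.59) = 7.52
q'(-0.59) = -3.14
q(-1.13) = 12.02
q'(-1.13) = -15.03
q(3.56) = -262.78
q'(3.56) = -217.20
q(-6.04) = 1072.28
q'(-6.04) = -542.94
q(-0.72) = 8.06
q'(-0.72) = -5.17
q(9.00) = -4012.99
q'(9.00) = -1316.33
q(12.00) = -9396.49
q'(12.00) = -2319.74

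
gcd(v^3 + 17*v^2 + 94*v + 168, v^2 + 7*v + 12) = v + 4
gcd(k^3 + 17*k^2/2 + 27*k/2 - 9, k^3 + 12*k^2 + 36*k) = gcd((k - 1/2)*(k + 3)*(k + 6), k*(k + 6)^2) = k + 6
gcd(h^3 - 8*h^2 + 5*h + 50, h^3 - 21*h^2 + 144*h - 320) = h - 5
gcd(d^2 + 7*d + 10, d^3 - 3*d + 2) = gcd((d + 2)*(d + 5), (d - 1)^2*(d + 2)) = d + 2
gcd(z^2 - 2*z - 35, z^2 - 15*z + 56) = z - 7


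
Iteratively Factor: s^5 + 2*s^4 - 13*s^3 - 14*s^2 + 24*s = (s)*(s^4 + 2*s^3 - 13*s^2 - 14*s + 24) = s*(s - 1)*(s^3 + 3*s^2 - 10*s - 24) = s*(s - 3)*(s - 1)*(s^2 + 6*s + 8) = s*(s - 3)*(s - 1)*(s + 4)*(s + 2)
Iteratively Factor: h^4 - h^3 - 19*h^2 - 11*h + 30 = (h - 1)*(h^3 - 19*h - 30) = (h - 1)*(h + 2)*(h^2 - 2*h - 15) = (h - 1)*(h + 2)*(h + 3)*(h - 5)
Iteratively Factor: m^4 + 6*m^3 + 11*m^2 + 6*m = (m + 3)*(m^3 + 3*m^2 + 2*m) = (m + 2)*(m + 3)*(m^2 + m) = m*(m + 2)*(m + 3)*(m + 1)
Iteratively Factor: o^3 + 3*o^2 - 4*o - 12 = (o - 2)*(o^2 + 5*o + 6) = (o - 2)*(o + 2)*(o + 3)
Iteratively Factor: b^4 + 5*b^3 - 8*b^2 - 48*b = (b - 3)*(b^3 + 8*b^2 + 16*b) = b*(b - 3)*(b^2 + 8*b + 16) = b*(b - 3)*(b + 4)*(b + 4)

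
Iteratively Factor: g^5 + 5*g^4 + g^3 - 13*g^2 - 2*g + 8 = (g - 1)*(g^4 + 6*g^3 + 7*g^2 - 6*g - 8) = (g - 1)*(g + 1)*(g^3 + 5*g^2 + 2*g - 8) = (g - 1)^2*(g + 1)*(g^2 + 6*g + 8) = (g - 1)^2*(g + 1)*(g + 4)*(g + 2)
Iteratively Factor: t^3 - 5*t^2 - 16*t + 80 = (t + 4)*(t^2 - 9*t + 20) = (t - 5)*(t + 4)*(t - 4)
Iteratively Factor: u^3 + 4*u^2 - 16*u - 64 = (u + 4)*(u^2 - 16) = (u - 4)*(u + 4)*(u + 4)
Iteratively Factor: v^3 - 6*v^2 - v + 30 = (v - 5)*(v^2 - v - 6) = (v - 5)*(v + 2)*(v - 3)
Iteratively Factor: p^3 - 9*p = (p - 3)*(p^2 + 3*p) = (p - 3)*(p + 3)*(p)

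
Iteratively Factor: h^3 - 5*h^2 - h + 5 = (h - 1)*(h^2 - 4*h - 5) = (h - 1)*(h + 1)*(h - 5)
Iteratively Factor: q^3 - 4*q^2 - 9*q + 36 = (q - 4)*(q^2 - 9) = (q - 4)*(q + 3)*(q - 3)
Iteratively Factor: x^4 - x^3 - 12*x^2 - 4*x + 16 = (x - 4)*(x^3 + 3*x^2 - 4) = (x - 4)*(x + 2)*(x^2 + x - 2) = (x - 4)*(x + 2)^2*(x - 1)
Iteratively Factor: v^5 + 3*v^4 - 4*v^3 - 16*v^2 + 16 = (v + 2)*(v^4 + v^3 - 6*v^2 - 4*v + 8) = (v + 2)^2*(v^3 - v^2 - 4*v + 4) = (v + 2)^3*(v^2 - 3*v + 2) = (v - 1)*(v + 2)^3*(v - 2)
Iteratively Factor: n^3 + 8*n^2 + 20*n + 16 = (n + 2)*(n^2 + 6*n + 8) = (n + 2)^2*(n + 4)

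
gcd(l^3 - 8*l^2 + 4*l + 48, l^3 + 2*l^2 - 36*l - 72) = l^2 - 4*l - 12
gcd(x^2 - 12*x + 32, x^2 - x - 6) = 1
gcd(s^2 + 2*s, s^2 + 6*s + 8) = s + 2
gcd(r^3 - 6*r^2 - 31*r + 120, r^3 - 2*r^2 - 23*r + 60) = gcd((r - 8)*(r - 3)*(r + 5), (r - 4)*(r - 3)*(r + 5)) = r^2 + 2*r - 15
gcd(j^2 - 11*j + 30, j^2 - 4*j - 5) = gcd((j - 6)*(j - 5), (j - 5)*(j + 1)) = j - 5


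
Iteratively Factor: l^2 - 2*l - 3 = (l + 1)*(l - 3)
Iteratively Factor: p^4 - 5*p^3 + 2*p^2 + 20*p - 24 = (p + 2)*(p^3 - 7*p^2 + 16*p - 12) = (p - 3)*(p + 2)*(p^2 - 4*p + 4) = (p - 3)*(p - 2)*(p + 2)*(p - 2)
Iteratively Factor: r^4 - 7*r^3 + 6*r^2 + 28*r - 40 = (r - 2)*(r^3 - 5*r^2 - 4*r + 20) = (r - 2)^2*(r^2 - 3*r - 10) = (r - 2)^2*(r + 2)*(r - 5)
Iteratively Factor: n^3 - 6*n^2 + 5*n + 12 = (n - 4)*(n^2 - 2*n - 3) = (n - 4)*(n - 3)*(n + 1)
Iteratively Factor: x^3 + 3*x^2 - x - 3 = (x + 3)*(x^2 - 1) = (x - 1)*(x + 3)*(x + 1)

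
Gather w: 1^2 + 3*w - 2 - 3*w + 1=0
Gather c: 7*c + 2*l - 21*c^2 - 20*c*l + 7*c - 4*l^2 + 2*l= -21*c^2 + c*(14 - 20*l) - 4*l^2 + 4*l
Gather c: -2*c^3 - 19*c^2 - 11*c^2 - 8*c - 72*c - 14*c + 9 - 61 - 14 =-2*c^3 - 30*c^2 - 94*c - 66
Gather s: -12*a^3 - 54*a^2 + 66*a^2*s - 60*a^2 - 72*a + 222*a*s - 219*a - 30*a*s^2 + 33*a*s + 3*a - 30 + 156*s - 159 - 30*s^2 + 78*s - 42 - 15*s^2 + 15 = -12*a^3 - 114*a^2 - 288*a + s^2*(-30*a - 45) + s*(66*a^2 + 255*a + 234) - 216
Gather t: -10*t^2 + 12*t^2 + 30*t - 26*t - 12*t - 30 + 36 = 2*t^2 - 8*t + 6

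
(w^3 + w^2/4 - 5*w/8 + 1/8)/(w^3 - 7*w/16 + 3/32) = 4*(w + 1)/(4*w + 3)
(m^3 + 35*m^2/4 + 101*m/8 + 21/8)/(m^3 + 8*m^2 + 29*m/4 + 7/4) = (8*m^2 + 14*m + 3)/(2*(4*m^2 + 4*m + 1))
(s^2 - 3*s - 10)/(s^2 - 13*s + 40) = (s + 2)/(s - 8)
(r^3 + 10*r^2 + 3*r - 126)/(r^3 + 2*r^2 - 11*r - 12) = (r^2 + 13*r + 42)/(r^2 + 5*r + 4)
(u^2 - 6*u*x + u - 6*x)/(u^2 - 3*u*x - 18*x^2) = (u + 1)/(u + 3*x)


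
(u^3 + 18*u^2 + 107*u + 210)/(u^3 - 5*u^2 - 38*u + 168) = (u^2 + 12*u + 35)/(u^2 - 11*u + 28)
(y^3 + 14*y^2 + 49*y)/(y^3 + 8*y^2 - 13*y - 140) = y*(y + 7)/(y^2 + y - 20)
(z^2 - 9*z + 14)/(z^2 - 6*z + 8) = (z - 7)/(z - 4)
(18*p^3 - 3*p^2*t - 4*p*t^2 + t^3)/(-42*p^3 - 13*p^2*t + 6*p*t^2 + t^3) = (-3*p + t)/(7*p + t)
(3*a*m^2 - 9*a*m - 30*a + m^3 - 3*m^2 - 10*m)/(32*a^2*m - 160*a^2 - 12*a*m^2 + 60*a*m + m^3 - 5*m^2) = (3*a*m + 6*a + m^2 + 2*m)/(32*a^2 - 12*a*m + m^2)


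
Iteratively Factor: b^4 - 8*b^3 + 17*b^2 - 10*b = (b - 2)*(b^3 - 6*b^2 + 5*b) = (b - 2)*(b - 1)*(b^2 - 5*b) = b*(b - 2)*(b - 1)*(b - 5)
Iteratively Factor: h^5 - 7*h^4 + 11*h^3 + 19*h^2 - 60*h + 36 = (h - 3)*(h^4 - 4*h^3 - h^2 + 16*h - 12) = (h - 3)*(h + 2)*(h^3 - 6*h^2 + 11*h - 6) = (h - 3)*(h - 2)*(h + 2)*(h^2 - 4*h + 3) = (h - 3)*(h - 2)*(h - 1)*(h + 2)*(h - 3)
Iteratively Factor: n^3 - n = (n)*(n^2 - 1) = n*(n + 1)*(n - 1)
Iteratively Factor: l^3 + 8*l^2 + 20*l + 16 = (l + 2)*(l^2 + 6*l + 8) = (l + 2)*(l + 4)*(l + 2)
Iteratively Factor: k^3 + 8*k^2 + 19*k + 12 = (k + 1)*(k^2 + 7*k + 12) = (k + 1)*(k + 4)*(k + 3)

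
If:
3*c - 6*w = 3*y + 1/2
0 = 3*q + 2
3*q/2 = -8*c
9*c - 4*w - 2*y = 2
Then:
No Solution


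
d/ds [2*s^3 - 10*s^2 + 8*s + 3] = 6*s^2 - 20*s + 8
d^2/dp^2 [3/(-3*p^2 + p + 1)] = 6*(-9*p^2 + 3*p + (6*p - 1)^2 + 3)/(-3*p^2 + p + 1)^3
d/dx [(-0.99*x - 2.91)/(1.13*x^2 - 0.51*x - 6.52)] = (1.1187*x^2 + 6.5766*x + 4.9707)/(1.2769*x^4 - 1.1526*x^3 - 14.4751*x^2 + 6.6504*x + 42.5104)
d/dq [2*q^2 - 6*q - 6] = 4*q - 6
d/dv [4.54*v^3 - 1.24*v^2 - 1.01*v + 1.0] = 13.62*v^2 - 2.48*v - 1.01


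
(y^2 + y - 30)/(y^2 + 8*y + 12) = (y - 5)/(y + 2)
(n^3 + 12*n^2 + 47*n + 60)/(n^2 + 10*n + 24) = (n^2 + 8*n + 15)/(n + 6)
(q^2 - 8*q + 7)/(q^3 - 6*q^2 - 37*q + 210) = (q - 1)/(q^2 + q - 30)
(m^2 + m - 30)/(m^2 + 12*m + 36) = (m - 5)/(m + 6)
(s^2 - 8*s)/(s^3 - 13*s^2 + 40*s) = 1/(s - 5)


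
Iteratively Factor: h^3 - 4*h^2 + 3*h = (h)*(h^2 - 4*h + 3) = h*(h - 3)*(h - 1)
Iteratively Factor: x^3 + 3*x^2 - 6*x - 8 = (x + 1)*(x^2 + 2*x - 8) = (x + 1)*(x + 4)*(x - 2)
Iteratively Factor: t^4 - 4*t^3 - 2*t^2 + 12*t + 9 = (t + 1)*(t^3 - 5*t^2 + 3*t + 9) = (t - 3)*(t + 1)*(t^2 - 2*t - 3) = (t - 3)*(t + 1)^2*(t - 3)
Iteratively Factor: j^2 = (j)*(j)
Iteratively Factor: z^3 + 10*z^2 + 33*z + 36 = (z + 3)*(z^2 + 7*z + 12) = (z + 3)*(z + 4)*(z + 3)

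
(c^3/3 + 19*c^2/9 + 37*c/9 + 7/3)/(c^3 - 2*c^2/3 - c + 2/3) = (3*c^2 + 16*c + 21)/(3*(3*c^2 - 5*c + 2))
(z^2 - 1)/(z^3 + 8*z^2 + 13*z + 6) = (z - 1)/(z^2 + 7*z + 6)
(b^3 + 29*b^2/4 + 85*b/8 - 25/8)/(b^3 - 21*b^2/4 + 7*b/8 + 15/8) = (8*b^3 + 58*b^2 + 85*b - 25)/(8*b^3 - 42*b^2 + 7*b + 15)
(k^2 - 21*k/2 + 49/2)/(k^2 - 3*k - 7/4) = 2*(k - 7)/(2*k + 1)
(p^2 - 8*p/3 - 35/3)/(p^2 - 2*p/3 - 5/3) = (-3*p^2 + 8*p + 35)/(-3*p^2 + 2*p + 5)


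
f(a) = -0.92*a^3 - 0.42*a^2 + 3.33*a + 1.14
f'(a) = -2.76*a^2 - 0.84*a + 3.33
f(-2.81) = 8.88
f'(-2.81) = -16.10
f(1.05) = 3.11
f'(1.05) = -0.59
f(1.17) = 2.99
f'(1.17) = -1.43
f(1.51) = 2.04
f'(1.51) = -4.23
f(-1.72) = -1.15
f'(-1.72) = -3.39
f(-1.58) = -1.54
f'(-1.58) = -2.23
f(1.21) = 2.92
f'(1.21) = -1.73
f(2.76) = -12.21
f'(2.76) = -20.01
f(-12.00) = 1490.46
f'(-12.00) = -384.03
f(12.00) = -1609.14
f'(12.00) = -404.19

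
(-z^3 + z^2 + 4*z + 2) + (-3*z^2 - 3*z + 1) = -z^3 - 2*z^2 + z + 3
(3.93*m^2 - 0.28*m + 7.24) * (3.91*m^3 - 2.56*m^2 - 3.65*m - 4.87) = 15.3663*m^5 - 11.1556*m^4 + 14.6807*m^3 - 36.6515*m^2 - 25.0624*m - 35.2588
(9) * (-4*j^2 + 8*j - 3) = -36*j^2 + 72*j - 27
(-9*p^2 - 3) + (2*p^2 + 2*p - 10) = -7*p^2 + 2*p - 13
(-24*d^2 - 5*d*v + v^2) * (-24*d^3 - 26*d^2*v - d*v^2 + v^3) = 576*d^5 + 744*d^4*v + 130*d^3*v^2 - 45*d^2*v^3 - 6*d*v^4 + v^5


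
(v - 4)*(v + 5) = v^2 + v - 20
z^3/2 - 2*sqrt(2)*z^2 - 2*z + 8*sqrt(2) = (z/2 + 1)*(z - 2)*(z - 4*sqrt(2))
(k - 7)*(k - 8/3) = k^2 - 29*k/3 + 56/3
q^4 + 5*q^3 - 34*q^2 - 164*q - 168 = (q - 6)*(q + 2)^2*(q + 7)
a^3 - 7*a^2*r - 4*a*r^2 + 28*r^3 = (a - 7*r)*(a - 2*r)*(a + 2*r)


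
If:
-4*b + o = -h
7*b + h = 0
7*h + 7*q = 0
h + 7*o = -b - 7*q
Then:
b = 0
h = 0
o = 0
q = 0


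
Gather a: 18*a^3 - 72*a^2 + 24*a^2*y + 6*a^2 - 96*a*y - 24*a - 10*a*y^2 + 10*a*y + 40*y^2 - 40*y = 18*a^3 + a^2*(24*y - 66) + a*(-10*y^2 - 86*y - 24) + 40*y^2 - 40*y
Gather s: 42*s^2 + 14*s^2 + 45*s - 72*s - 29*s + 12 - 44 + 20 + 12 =56*s^2 - 56*s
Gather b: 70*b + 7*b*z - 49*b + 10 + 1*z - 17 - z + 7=b*(7*z + 21)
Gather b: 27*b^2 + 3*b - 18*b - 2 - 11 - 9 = 27*b^2 - 15*b - 22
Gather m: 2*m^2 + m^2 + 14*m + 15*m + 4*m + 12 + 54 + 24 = 3*m^2 + 33*m + 90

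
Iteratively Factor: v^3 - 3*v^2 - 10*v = (v)*(v^2 - 3*v - 10) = v*(v + 2)*(v - 5)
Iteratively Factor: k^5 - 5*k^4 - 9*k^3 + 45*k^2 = (k - 3)*(k^4 - 2*k^3 - 15*k^2) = k*(k - 3)*(k^3 - 2*k^2 - 15*k) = k*(k - 3)*(k + 3)*(k^2 - 5*k) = k*(k - 5)*(k - 3)*(k + 3)*(k)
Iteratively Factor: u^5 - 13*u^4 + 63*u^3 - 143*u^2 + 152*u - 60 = (u - 2)*(u^4 - 11*u^3 + 41*u^2 - 61*u + 30) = (u - 5)*(u - 2)*(u^3 - 6*u^2 + 11*u - 6) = (u - 5)*(u - 2)^2*(u^2 - 4*u + 3) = (u - 5)*(u - 2)^2*(u - 1)*(u - 3)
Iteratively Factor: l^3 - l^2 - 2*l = (l + 1)*(l^2 - 2*l) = l*(l + 1)*(l - 2)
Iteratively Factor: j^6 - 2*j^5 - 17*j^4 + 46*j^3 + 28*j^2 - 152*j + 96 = (j - 1)*(j^5 - j^4 - 18*j^3 + 28*j^2 + 56*j - 96) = (j - 1)*(j + 2)*(j^4 - 3*j^3 - 12*j^2 + 52*j - 48) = (j - 2)*(j - 1)*(j + 2)*(j^3 - j^2 - 14*j + 24) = (j - 2)*(j - 1)*(j + 2)*(j + 4)*(j^2 - 5*j + 6) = (j - 2)^2*(j - 1)*(j + 2)*(j + 4)*(j - 3)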